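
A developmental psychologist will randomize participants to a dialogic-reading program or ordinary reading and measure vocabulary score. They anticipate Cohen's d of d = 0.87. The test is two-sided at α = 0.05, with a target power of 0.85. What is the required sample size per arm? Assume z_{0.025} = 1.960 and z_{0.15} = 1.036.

n = 24 per group

For two independent groups with equal n: n = 2·((z_{α/2} + z_β) / d)².
z_{α/2} + z_β = 1.960 + 1.036 = 2.996.
n = 2 × (2.996 / 0.87)² = 2 × 3.444² = 2 × 11.86 = 23.7.
Round up to the next whole participant.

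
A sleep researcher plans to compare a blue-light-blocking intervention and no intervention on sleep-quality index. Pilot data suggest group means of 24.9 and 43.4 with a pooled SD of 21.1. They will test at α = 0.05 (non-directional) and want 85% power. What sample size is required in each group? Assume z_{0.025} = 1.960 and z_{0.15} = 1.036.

n = 24 per group

Cohen's d = |M₁ − M₂| / SD_pooled = |24.9 − 43.4| / 21.1 = 18.5 / 21.1 = 0.877.
For two independent groups with equal n: n = 2·((z_{α/2} + z_β) / d)².
z_{α/2} + z_β = 1.960 + 1.036 = 2.996.
n = 2 × (2.996 / 0.877)² = 2 × 3.416² = 2 × 11.67 = 23.3.
Round up to the next whole participant.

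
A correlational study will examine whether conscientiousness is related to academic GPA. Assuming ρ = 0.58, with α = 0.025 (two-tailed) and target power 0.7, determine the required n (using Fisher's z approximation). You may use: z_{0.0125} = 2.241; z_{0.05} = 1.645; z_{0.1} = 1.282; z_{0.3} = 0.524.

n = 21

Fisher's z: C = ½·ln((1+r)/(1−r)) = ½·ln(3.7619) = 0.6625.
n = ((z_{α/2} + z_β)/C)² + 3.
(2.241 + 0.524) / 0.6625 = 2.765 / 0.6625 = 4.174.
n = 4.174² + 3 = 17.42 + 3 = 20.4.
Round up.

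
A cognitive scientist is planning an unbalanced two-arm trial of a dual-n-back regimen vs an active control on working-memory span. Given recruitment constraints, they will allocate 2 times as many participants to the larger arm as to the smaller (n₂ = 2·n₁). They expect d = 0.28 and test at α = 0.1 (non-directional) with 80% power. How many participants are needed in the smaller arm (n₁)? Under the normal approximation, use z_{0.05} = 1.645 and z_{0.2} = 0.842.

n₁ = 119

With allocation ratio k = n₂/n₁ = 2, Var(x̄₁−x̄₂) = σ²(1/n₁ + 1/(k·n₁)) = σ²·(k+1)/(k·n₁).
So n₁ = (1 + 1/k)·((z_{α/2} + z_β)/d)² = 1.500 × (2.487/0.28)².
n₁ = 1.500 × 78.89 = 118.3.
Round up: n₁ = 119, giving n₂ = 2 × 119 = 238.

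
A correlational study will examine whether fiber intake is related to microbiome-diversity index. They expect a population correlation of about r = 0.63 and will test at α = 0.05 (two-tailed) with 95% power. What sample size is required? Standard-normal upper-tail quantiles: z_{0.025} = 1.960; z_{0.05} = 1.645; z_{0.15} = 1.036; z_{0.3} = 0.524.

Fisher's z: C = ½·ln((1+r)/(1−r)) = ½·ln(4.4054) = 0.7414.
n = ((z_{α/2} + z_β)/C)² + 3.
(1.960 + 1.645) / 0.7414 = 3.605 / 0.7414 = 4.862.
n = 4.862² + 3 = 23.64 + 3 = 26.6.
Round up.

n = 27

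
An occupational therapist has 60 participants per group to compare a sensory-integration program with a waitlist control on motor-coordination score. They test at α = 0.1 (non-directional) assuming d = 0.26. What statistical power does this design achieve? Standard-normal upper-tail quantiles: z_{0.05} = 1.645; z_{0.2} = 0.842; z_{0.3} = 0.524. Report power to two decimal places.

power ≈ 0.41

For two equal groups, power = Φ(d·√(n/2) − z_{α/2}).
d·√(n/2) = 0.26 × √(60/2) = 0.26 × 5.477 = 1.424.
z_β = 1.424 − 1.645 = -0.221.
Power = Φ(-0.221) = 0.413.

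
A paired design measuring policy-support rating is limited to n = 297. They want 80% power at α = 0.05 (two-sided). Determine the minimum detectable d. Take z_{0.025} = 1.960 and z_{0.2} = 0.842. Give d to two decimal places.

d_min ≈ 0.16

For a single sample (or paired design) of n = 297: d_min = (z_{α/2} + z_β)/√n.
z-sum = 1.960 + 0.842 = 2.802.
d_min = 2.802 / √297 = 2.802 / 17.234 = 0.163.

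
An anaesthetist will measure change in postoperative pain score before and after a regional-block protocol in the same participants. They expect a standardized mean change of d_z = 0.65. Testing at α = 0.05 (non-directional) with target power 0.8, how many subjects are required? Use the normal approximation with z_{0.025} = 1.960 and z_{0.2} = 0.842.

n = 19 pairs

For a paired (one-sample on differences) test: n = ((z_{α/2} + z_β) / d)².
z_{α/2} + z_β = 1.960 + 0.842 = 2.802.
n = (2.802 / 0.65)² = 4.311² = 18.58.
Round up.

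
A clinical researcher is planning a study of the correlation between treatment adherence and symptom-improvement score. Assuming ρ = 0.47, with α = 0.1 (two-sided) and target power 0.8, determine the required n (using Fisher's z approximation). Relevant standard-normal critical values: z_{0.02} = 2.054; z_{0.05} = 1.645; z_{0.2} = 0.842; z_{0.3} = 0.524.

Fisher's z: C = ½·ln((1+r)/(1−r)) = ½·ln(2.7736) = 0.5101.
n = ((z_{α/2} + z_β)/C)² + 3.
(1.645 + 0.842) / 0.5101 = 2.487 / 0.5101 = 4.876.
n = 4.876² + 3 = 23.77 + 3 = 26.8.
Round up.

n = 27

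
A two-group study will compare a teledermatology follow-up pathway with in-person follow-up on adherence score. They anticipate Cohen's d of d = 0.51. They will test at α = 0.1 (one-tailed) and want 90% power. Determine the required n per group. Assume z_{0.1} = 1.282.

n = 51 per group

For two independent groups with equal n: n = 2·((z_{α} + z_β) / d)².
z_{α} + z_β = 1.282 + 1.282 = 2.564.
n = 2 × (2.564 / 0.51)² = 2 × 5.027² = 2 × 25.28 = 50.6.
Round up to the next whole participant.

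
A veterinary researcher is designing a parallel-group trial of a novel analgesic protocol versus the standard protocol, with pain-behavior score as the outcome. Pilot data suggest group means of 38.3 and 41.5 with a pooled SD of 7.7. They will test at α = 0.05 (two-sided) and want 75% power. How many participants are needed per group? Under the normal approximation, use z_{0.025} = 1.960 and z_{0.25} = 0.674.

Cohen's d = |M₁ − M₂| / SD_pooled = |38.3 − 41.5| / 7.7 = 3.2 / 7.7 = 0.416.
For two independent groups with equal n: n = 2·((z_{α/2} + z_β) / d)².
z_{α/2} + z_β = 1.960 + 0.674 = 2.634.
n = 2 × (2.634 / 0.416)² = 2 × 6.332² = 2 × 40.09 = 80.2.
Round up to the next whole participant.

n = 81 per group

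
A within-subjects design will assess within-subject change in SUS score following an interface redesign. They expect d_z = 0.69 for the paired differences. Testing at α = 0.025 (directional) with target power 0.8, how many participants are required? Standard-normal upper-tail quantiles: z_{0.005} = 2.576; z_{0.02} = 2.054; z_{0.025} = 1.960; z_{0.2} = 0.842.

For a paired (one-sample on differences) test: n = ((z_{α} + z_β) / d)².
z_{α} + z_β = 1.960 + 0.842 = 2.802.
n = (2.802 / 0.69)² = 4.061² = 16.49.
Round up.

n = 17 pairs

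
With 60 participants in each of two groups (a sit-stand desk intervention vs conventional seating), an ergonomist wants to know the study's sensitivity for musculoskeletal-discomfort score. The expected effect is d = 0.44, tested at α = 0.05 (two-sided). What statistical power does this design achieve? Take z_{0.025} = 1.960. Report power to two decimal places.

power ≈ 0.67

For two equal groups, power = Φ(d·√(n/2) − z_{α/2}).
d·√(n/2) = 0.44 × √(60/2) = 0.44 × 5.477 = 2.410.
z_β = 2.410 − 1.960 = 0.450.
Power = Φ(0.450) = 0.674.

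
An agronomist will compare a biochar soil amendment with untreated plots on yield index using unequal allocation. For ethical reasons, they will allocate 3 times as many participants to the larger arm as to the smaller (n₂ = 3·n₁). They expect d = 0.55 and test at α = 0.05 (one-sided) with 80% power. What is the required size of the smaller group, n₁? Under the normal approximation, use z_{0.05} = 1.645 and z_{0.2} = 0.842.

With allocation ratio k = n₂/n₁ = 3, Var(x̄₁−x̄₂) = σ²(1/n₁ + 1/(k·n₁)) = σ²·(k+1)/(k·n₁).
So n₁ = (1 + 1/k)·((z_{α} + z_β)/d)² = 1.333 × (2.487/0.55)².
n₁ = 1.333 × 20.45 = 27.3.
Round up: n₁ = 28, giving n₂ = 3 × 28 = 84.

n₁ = 28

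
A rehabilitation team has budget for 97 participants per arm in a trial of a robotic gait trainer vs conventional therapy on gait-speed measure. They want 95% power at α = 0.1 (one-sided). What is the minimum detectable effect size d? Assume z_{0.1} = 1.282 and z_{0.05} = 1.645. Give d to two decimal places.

d_min ≈ 0.42

For two independent groups of n = 97 each: d_min = (z_{α} + z_β)·√(2/n).
z-sum = 1.282 + 1.645 = 2.927.
d_min = 2.927 × √(2/97) = 2.927 × 0.1436 = 0.420.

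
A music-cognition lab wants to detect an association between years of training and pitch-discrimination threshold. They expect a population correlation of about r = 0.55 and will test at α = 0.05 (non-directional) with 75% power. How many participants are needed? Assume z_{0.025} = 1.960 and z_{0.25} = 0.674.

n = 22

Fisher's z: C = ½·ln((1+r)/(1−r)) = ½·ln(3.4444) = 0.6184.
n = ((z_{α/2} + z_β)/C)² + 3.
(1.960 + 0.674) / 0.6184 = 2.634 / 0.6184 = 4.259.
n = 4.259² + 3 = 18.14 + 3 = 21.1.
Round up.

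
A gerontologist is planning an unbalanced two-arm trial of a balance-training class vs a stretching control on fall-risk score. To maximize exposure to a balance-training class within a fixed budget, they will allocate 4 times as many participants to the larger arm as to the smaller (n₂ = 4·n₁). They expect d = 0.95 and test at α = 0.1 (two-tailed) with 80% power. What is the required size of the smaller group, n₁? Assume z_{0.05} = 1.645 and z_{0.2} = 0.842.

n₁ = 9

With allocation ratio k = n₂/n₁ = 4, Var(x̄₁−x̄₂) = σ²(1/n₁ + 1/(k·n₁)) = σ²·(k+1)/(k·n₁).
So n₁ = (1 + 1/k)·((z_{α/2} + z_β)/d)² = 1.250 × (2.487/0.95)².
n₁ = 1.250 × 6.85 = 8.6.
Round up: n₁ = 9, giving n₂ = 4 × 9 = 36.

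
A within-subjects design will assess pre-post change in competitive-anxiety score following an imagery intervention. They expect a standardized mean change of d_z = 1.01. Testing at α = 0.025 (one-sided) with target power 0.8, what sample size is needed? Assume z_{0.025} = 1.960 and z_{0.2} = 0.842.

n = 8 pairs

For a paired (one-sample on differences) test: n = ((z_{α} + z_β) / d)².
z_{α} + z_β = 1.960 + 0.842 = 2.802.
n = (2.802 / 1.01)² = 2.774² = 7.70.
Round up.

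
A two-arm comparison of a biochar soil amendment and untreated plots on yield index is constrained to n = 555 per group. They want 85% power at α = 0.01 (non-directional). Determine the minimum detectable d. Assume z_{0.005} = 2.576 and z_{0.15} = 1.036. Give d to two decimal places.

For two independent groups of n = 555 each: d_min = (z_{α/2} + z_β)·√(2/n).
z-sum = 2.576 + 1.036 = 3.612.
d_min = 3.612 × √(2/555) = 3.612 × 0.0600 = 0.217.

d_min ≈ 0.22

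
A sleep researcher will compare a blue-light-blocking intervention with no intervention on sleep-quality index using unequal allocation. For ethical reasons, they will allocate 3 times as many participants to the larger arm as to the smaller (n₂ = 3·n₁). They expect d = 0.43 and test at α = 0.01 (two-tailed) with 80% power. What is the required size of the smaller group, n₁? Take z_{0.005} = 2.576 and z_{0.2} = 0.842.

With allocation ratio k = n₂/n₁ = 3, Var(x̄₁−x̄₂) = σ²(1/n₁ + 1/(k·n₁)) = σ²·(k+1)/(k·n₁).
So n₁ = (1 + 1/k)·((z_{α/2} + z_β)/d)² = 1.333 × (3.418/0.43)².
n₁ = 1.333 × 63.18 = 84.2.
Round up: n₁ = 85, giving n₂ = 3 × 85 = 255.

n₁ = 85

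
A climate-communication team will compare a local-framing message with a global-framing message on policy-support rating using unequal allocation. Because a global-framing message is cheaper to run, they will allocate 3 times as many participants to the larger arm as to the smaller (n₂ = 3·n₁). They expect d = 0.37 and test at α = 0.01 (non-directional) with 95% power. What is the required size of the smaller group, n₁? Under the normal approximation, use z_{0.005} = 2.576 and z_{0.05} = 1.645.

n₁ = 174

With allocation ratio k = n₂/n₁ = 3, Var(x̄₁−x̄₂) = σ²(1/n₁ + 1/(k·n₁)) = σ²·(k+1)/(k·n₁).
So n₁ = (1 + 1/k)·((z_{α/2} + z_β)/d)² = 1.333 × (4.221/0.37)².
n₁ = 1.333 × 130.14 = 173.5.
Round up: n₁ = 174, giving n₂ = 3 × 174 = 522.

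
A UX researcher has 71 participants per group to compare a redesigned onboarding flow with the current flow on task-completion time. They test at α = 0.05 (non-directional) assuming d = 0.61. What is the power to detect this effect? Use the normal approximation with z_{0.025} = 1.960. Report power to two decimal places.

power ≈ 0.95

For two equal groups, power = Φ(d·√(n/2) − z_{α/2}).
d·√(n/2) = 0.61 × √(71/2) = 0.61 × 5.958 = 3.634.
z_β = 3.634 − 1.960 = 1.674.
Power = Φ(1.674) = 0.953.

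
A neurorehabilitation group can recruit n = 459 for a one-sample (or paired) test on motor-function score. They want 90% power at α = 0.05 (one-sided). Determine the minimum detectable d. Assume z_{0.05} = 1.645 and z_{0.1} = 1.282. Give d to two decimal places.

For a single sample (or paired design) of n = 459: d_min = (z_{α} + z_β)/√n.
z-sum = 1.645 + 1.282 = 2.927.
d_min = 2.927 / √459 = 2.927 / 21.424 = 0.137.

d_min ≈ 0.14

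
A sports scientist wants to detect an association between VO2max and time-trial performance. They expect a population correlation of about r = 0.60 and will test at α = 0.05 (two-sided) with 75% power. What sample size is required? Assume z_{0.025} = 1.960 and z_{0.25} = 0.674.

Fisher's z: C = ½·ln((1+r)/(1−r)) = ½·ln(4.0000) = 0.6931.
n = ((z_{α/2} + z_β)/C)² + 3.
(1.960 + 0.674) / 0.6931 = 2.634 / 0.6931 = 3.800.
n = 3.800² + 3 = 14.44 + 3 = 17.4.
Round up.

n = 18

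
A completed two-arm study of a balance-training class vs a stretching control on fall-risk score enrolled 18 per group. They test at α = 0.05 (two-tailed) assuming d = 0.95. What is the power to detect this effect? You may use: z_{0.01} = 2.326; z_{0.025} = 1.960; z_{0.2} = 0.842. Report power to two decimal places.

For two equal groups, power = Φ(d·√(n/2) − z_{α/2}).
d·√(n/2) = 0.95 × √(18/2) = 0.95 × 3.000 = 2.850.
z_β = 2.850 − 1.960 = 0.890.
Power = Φ(0.890) = 0.813.

power ≈ 0.81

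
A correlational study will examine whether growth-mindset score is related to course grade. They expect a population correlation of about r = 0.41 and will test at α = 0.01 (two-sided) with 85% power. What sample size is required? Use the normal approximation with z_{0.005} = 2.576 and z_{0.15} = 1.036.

Fisher's z: C = ½·ln((1+r)/(1−r)) = ½·ln(2.3898) = 0.4356.
n = ((z_{α/2} + z_β)/C)² + 3.
(2.576 + 1.036) / 0.4356 = 3.612 / 0.4356 = 8.292.
n = 8.292² + 3 = 68.76 + 3 = 71.8.
Round up.

n = 72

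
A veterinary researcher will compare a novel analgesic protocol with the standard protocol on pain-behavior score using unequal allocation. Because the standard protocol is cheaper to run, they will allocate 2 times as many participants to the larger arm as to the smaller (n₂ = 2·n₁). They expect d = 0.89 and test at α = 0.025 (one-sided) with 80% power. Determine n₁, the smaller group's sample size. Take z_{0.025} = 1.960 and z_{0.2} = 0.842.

n₁ = 15

With allocation ratio k = n₂/n₁ = 2, Var(x̄₁−x̄₂) = σ²(1/n₁ + 1/(k·n₁)) = σ²·(k+1)/(k·n₁).
So n₁ = (1 + 1/k)·((z_{α} + z_β)/d)² = 1.500 × (2.802/0.89)².
n₁ = 1.500 × 9.91 = 14.9.
Round up: n₁ = 15, giving n₂ = 2 × 15 = 30.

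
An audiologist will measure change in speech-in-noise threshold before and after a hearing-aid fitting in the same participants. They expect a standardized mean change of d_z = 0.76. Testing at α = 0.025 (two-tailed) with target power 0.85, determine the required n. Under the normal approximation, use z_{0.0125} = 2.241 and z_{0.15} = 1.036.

n = 19 pairs

For a paired (one-sample on differences) test: n = ((z_{α/2} + z_β) / d)².
z_{α/2} + z_β = 2.241 + 1.036 = 3.277.
n = (3.277 / 0.76)² = 4.312² = 18.59.
Round up.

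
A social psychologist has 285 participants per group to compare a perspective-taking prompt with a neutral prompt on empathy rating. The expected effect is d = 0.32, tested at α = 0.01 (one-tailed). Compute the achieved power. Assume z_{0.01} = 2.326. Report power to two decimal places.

power ≈ 0.93

For two equal groups, power = Φ(d·√(n/2) − z_{α}).
d·√(n/2) = 0.32 × √(285/2) = 0.32 × 11.937 = 3.820.
z_β = 3.820 − 2.326 = 1.494.
Power = Φ(1.494) = 0.932.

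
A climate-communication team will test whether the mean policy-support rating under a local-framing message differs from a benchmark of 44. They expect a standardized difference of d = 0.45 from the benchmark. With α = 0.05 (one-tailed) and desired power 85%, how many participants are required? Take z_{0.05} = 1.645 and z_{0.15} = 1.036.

n = 36

For a one-sample test: n = ((z_{α} + z_β) / d)².
z_{α} + z_β = 1.645 + 1.036 = 2.681.
n = (2.681 / 0.45)² = 5.958² = 35.50.
Round up.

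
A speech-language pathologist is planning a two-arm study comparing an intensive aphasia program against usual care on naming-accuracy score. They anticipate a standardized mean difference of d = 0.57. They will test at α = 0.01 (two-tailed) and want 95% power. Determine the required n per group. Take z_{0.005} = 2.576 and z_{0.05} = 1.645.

n = 110 per group

For two independent groups with equal n: n = 2·((z_{α/2} + z_β) / d)².
z_{α/2} + z_β = 2.576 + 1.645 = 4.221.
n = 2 × (4.221 / 0.57)² = 2 × 7.405² = 2 × 54.84 = 109.7.
Round up to the next whole participant.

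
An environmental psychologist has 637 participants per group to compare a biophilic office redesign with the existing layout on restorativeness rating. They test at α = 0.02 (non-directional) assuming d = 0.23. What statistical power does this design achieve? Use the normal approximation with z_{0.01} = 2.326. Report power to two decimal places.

power ≈ 0.96

For two equal groups, power = Φ(d·√(n/2) − z_{α/2}).
d·√(n/2) = 0.23 × √(637/2) = 0.23 × 17.847 = 4.105.
z_β = 4.105 − 2.326 = 1.779.
Power = Φ(1.779) = 0.962.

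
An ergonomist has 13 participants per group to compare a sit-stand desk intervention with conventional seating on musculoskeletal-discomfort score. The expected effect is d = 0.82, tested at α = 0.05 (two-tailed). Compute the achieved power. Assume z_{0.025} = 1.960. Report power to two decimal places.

For two equal groups, power = Φ(d·√(n/2) − z_{α/2}).
d·√(n/2) = 0.82 × √(13/2) = 0.82 × 2.550 = 2.091.
z_β = 2.091 − 1.960 = 0.131.
Power = Φ(0.131) = 0.552.

power ≈ 0.55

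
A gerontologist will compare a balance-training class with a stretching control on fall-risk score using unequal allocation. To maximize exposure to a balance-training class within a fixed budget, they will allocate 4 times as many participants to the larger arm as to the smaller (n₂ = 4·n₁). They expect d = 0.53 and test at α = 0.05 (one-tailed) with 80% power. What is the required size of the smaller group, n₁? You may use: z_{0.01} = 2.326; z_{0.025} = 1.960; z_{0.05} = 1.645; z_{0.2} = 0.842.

With allocation ratio k = n₂/n₁ = 4, Var(x̄₁−x̄₂) = σ²(1/n₁ + 1/(k·n₁)) = σ²·(k+1)/(k·n₁).
So n₁ = (1 + 1/k)·((z_{α} + z_β)/d)² = 1.250 × (2.487/0.53)².
n₁ = 1.250 × 22.02 = 27.5.
Round up: n₁ = 28, giving n₂ = 4 × 28 = 112.

n₁ = 28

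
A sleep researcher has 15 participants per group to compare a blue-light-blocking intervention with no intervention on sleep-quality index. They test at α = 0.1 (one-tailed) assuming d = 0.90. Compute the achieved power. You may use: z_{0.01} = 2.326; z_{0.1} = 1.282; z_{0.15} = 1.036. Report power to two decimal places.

power ≈ 0.88

For two equal groups, power = Φ(d·√(n/2) − z_{α}).
d·√(n/2) = 0.90 × √(15/2) = 0.90 × 2.739 = 2.465.
z_β = 2.465 − 1.282 = 1.183.
Power = Φ(1.183) = 0.882.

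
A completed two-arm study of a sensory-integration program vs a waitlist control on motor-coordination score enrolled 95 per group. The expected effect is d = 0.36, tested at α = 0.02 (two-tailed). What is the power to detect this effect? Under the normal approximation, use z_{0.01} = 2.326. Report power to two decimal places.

power ≈ 0.56

For two equal groups, power = Φ(d·√(n/2) − z_{α/2}).
d·√(n/2) = 0.36 × √(95/2) = 0.36 × 6.892 = 2.481.
z_β = 2.481 − 2.326 = 0.155.
Power = Φ(0.155) = 0.562.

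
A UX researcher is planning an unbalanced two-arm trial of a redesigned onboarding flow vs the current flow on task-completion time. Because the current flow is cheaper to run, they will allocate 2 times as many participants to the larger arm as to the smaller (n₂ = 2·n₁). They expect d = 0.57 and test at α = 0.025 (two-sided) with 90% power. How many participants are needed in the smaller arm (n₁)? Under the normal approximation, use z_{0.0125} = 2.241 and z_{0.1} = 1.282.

n₁ = 58

With allocation ratio k = n₂/n₁ = 2, Var(x̄₁−x̄₂) = σ²(1/n₁ + 1/(k·n₁)) = σ²·(k+1)/(k·n₁).
So n₁ = (1 + 1/k)·((z_{α/2} + z_β)/d)² = 1.500 × (3.523/0.57)².
n₁ = 1.500 × 38.20 = 57.3.
Round up: n₁ = 58, giving n₂ = 2 × 58 = 116.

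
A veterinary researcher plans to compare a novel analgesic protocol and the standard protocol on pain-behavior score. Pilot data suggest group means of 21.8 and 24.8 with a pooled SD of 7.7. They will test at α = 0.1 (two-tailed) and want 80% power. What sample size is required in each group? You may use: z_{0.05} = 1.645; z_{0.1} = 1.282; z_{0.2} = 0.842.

n = 82 per group

Cohen's d = |M₁ − M₂| / SD_pooled = |21.8 − 24.8| / 7.7 = 3.0 / 7.7 = 0.390.
For two independent groups with equal n: n = 2·((z_{α/2} + z_β) / d)².
z_{α/2} + z_β = 1.645 + 0.842 = 2.487.
n = 2 × (2.487 / 0.390)² = 2 × 6.377² = 2 × 40.67 = 81.3.
Round up to the next whole participant.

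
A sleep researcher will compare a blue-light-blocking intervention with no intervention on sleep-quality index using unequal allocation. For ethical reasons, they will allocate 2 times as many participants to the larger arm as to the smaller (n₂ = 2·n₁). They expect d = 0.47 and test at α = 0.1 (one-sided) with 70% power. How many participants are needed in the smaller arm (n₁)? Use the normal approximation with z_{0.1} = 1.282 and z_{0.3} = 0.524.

With allocation ratio k = n₂/n₁ = 2, Var(x̄₁−x̄₂) = σ²(1/n₁ + 1/(k·n₁)) = σ²·(k+1)/(k·n₁).
So n₁ = (1 + 1/k)·((z_{α} + z_β)/d)² = 1.500 × (1.806/0.47)².
n₁ = 1.500 × 14.77 = 22.1.
Round up: n₁ = 23, giving n₂ = 2 × 23 = 46.

n₁ = 23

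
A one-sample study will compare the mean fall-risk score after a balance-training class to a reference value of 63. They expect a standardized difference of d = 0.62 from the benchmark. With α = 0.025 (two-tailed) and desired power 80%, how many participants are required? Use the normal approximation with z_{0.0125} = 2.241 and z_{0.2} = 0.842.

n = 25

For a one-sample test: n = ((z_{α/2} + z_β) / d)².
z_{α/2} + z_β = 2.241 + 0.842 = 3.083.
n = (3.083 / 0.62)² = 4.973² = 24.73.
Round up.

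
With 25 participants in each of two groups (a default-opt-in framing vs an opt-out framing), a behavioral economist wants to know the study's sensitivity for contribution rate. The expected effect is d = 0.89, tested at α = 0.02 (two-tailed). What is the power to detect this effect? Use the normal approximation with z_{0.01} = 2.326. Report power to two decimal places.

power ≈ 0.79

For two equal groups, power = Φ(d·√(n/2) − z_{α/2}).
d·√(n/2) = 0.89 × √(25/2) = 0.89 × 3.536 = 3.147.
z_β = 3.147 − 2.326 = 0.821.
Power = Φ(0.821) = 0.794.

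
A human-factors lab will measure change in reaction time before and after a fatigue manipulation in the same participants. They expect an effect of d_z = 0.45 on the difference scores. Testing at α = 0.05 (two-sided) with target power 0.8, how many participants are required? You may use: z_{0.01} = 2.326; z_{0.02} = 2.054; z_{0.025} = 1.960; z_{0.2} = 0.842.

n = 39 pairs

For a paired (one-sample on differences) test: n = ((z_{α/2} + z_β) / d)².
z_{α/2} + z_β = 1.960 + 0.842 = 2.802.
n = (2.802 / 0.45)² = 6.227² = 38.77.
Round up.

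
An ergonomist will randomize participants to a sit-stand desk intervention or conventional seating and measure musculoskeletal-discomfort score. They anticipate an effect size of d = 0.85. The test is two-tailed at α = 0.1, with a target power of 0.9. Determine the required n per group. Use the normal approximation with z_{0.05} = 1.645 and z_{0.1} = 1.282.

For two independent groups with equal n: n = 2·((z_{α/2} + z_β) / d)².
z_{α/2} + z_β = 1.645 + 1.282 = 2.927.
n = 2 × (2.927 / 0.85)² = 2 × 3.444² = 2 × 11.86 = 23.7.
Round up to the next whole participant.

n = 24 per group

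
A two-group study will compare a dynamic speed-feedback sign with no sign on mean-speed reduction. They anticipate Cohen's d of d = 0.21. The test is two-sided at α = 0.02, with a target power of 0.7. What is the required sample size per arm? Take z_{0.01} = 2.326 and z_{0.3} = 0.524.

n = 369 per group

For two independent groups with equal n: n = 2·((z_{α/2} + z_β) / d)².
z_{α/2} + z_β = 2.326 + 0.524 = 2.850.
n = 2 × (2.850 / 0.21)² = 2 × 13.571² = 2 × 184.18 = 368.4.
Round up to the next whole participant.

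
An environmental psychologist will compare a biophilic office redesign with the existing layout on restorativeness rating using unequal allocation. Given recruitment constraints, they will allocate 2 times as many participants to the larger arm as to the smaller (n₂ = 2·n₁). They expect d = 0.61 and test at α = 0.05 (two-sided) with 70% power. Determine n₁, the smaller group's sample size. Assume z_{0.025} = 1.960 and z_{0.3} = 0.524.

With allocation ratio k = n₂/n₁ = 2, Var(x̄₁−x̄₂) = σ²(1/n₁ + 1/(k·n₁)) = σ²·(k+1)/(k·n₁).
So n₁ = (1 + 1/k)·((z_{α/2} + z_β)/d)² = 1.500 × (2.484/0.61)².
n₁ = 1.500 × 16.58 = 24.9.
Round up: n₁ = 25, giving n₂ = 2 × 25 = 50.

n₁ = 25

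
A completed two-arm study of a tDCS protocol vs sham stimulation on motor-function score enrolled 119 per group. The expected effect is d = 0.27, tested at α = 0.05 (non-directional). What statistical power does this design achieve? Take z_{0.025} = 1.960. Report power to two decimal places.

power ≈ 0.55

For two equal groups, power = Φ(d·√(n/2) − z_{α/2}).
d·√(n/2) = 0.27 × √(119/2) = 0.27 × 7.714 = 2.083.
z_β = 2.083 − 1.960 = 0.123.
Power = Φ(0.123) = 0.549.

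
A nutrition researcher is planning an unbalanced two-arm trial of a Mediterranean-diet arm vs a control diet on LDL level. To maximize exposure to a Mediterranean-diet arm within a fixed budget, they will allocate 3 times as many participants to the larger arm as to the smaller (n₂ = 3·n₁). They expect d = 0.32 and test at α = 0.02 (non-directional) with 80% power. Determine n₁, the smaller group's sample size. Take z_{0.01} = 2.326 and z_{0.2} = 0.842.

n₁ = 131

With allocation ratio k = n₂/n₁ = 3, Var(x̄₁−x̄₂) = σ²(1/n₁ + 1/(k·n₁)) = σ²·(k+1)/(k·n₁).
So n₁ = (1 + 1/k)·((z_{α/2} + z_β)/d)² = 1.333 × (3.168/0.32)².
n₁ = 1.333 × 98.01 = 130.7.
Round up: n₁ = 131, giving n₂ = 3 × 131 = 393.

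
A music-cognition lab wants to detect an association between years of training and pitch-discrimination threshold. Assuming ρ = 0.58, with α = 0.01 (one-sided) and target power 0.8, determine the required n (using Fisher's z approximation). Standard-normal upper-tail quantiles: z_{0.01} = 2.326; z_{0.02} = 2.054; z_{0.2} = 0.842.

n = 26

Fisher's z: C = ½·ln((1+r)/(1−r)) = ½·ln(3.7619) = 0.6625.
n = ((z_{α} + z_β)/C)² + 3.
(2.326 + 0.842) / 0.6625 = 3.168 / 0.6625 = 4.782.
n = 4.782² + 3 = 22.87 + 3 = 25.9.
Round up.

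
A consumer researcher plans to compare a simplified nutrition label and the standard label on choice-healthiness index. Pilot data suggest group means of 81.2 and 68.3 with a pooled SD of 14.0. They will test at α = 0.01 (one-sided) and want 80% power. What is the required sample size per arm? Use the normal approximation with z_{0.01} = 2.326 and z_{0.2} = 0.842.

n = 24 per group

Cohen's d = |M₁ − M₂| / SD_pooled = |81.2 − 68.3| / 14.0 = 12.9 / 14.0 = 0.921.
For two independent groups with equal n: n = 2·((z_{α} + z_β) / d)².
z_{α} + z_β = 2.326 + 0.842 = 3.168.
n = 2 × (3.168 / 0.921)² = 2 × 3.440² = 2 × 11.83 = 23.7.
Round up to the next whole participant.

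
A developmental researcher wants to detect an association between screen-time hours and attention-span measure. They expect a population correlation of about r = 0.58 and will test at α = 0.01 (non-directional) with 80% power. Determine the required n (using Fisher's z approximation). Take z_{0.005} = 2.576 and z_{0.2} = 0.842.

Fisher's z: C = ½·ln((1+r)/(1−r)) = ½·ln(3.7619) = 0.6625.
n = ((z_{α/2} + z_β)/C)² + 3.
(2.576 + 0.842) / 0.6625 = 3.418 / 0.6625 = 5.159.
n = 5.159² + 3 = 26.62 + 3 = 29.6.
Round up.

n = 30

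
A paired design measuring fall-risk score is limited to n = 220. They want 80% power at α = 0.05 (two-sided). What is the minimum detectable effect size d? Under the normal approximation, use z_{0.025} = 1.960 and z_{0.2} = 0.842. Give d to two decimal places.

d_min ≈ 0.19

For a single sample (or paired design) of n = 220: d_min = (z_{α/2} + z_β)/√n.
z-sum = 1.960 + 0.842 = 2.802.
d_min = 2.802 / √220 = 2.802 / 14.832 = 0.189.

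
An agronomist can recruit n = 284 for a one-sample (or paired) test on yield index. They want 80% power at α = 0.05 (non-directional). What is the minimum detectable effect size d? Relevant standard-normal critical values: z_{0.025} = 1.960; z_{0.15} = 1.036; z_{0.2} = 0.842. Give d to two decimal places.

d_min ≈ 0.17

For a single sample (or paired design) of n = 284: d_min = (z_{α/2} + z_β)/√n.
z-sum = 1.960 + 0.842 = 2.802.
d_min = 2.802 / √284 = 2.802 / 16.852 = 0.166.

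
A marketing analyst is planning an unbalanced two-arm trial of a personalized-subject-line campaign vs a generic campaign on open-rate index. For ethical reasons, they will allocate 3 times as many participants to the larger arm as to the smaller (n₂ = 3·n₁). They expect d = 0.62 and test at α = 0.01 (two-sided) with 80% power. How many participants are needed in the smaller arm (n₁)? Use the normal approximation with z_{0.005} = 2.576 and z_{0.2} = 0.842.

n₁ = 41

With allocation ratio k = n₂/n₁ = 3, Var(x̄₁−x̄₂) = σ²(1/n₁ + 1/(k·n₁)) = σ²·(k+1)/(k·n₁).
So n₁ = (1 + 1/k)·((z_{α/2} + z_β)/d)² = 1.333 × (3.418/0.62)².
n₁ = 1.333 × 30.39 = 40.5.
Round up: n₁ = 41, giving n₂ = 3 × 41 = 123.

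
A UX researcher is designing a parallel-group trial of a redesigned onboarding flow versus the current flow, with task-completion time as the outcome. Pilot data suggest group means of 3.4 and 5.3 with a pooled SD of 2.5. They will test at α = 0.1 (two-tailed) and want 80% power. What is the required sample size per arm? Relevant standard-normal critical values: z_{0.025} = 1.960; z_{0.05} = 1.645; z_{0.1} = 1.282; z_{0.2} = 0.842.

Cohen's d = |M₁ − M₂| / SD_pooled = |3.4 − 5.3| / 2.5 = 1.9 / 2.5 = 0.760.
For two independent groups with equal n: n = 2·((z_{α/2} + z_β) / d)².
z_{α/2} + z_β = 1.645 + 0.842 = 2.487.
n = 2 × (2.487 / 0.760)² = 2 × 3.272² = 2 × 10.71 = 21.4.
Round up to the next whole participant.

n = 22 per group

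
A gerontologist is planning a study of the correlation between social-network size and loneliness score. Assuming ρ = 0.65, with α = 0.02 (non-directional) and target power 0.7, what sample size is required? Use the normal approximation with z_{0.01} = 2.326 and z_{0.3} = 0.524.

n = 17

Fisher's z: C = ½·ln((1+r)/(1−r)) = ½·ln(4.7143) = 0.7753.
n = ((z_{α/2} + z_β)/C)² + 3.
(2.326 + 0.524) / 0.7753 = 2.850 / 0.7753 = 3.676.
n = 3.676² + 3 = 13.51 + 3 = 16.5.
Round up.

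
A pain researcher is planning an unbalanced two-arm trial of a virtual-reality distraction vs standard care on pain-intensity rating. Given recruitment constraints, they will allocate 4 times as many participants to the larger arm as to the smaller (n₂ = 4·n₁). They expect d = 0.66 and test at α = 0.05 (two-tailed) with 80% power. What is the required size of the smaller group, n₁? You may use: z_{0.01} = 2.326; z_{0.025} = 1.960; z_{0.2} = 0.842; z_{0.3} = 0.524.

With allocation ratio k = n₂/n₁ = 4, Var(x̄₁−x̄₂) = σ²(1/n₁ + 1/(k·n₁)) = σ²·(k+1)/(k·n₁).
So n₁ = (1 + 1/k)·((z_{α/2} + z_β)/d)² = 1.250 × (2.802/0.66)².
n₁ = 1.250 × 18.02 = 22.5.
Round up: n₁ = 23, giving n₂ = 4 × 23 = 92.

n₁ = 23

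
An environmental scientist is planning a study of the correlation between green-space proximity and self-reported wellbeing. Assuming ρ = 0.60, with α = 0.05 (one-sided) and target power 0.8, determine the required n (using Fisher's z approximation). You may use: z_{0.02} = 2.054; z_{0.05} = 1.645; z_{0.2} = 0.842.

n = 16

Fisher's z: C = ½·ln((1+r)/(1−r)) = ½·ln(4.0000) = 0.6931.
n = ((z_{α} + z_β)/C)² + 3.
(1.645 + 0.842) / 0.6931 = 2.487 / 0.6931 = 3.588.
n = 3.588² + 3 = 12.88 + 3 = 15.9.
Round up.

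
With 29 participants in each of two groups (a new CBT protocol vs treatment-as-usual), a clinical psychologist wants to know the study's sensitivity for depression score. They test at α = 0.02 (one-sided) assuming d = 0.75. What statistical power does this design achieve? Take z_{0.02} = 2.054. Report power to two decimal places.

For two equal groups, power = Φ(d·√(n/2) − z_{α}).
d·√(n/2) = 0.75 × √(29/2) = 0.75 × 3.808 = 2.856.
z_β = 2.856 − 2.054 = 0.802.
Power = Φ(0.802) = 0.789.

power ≈ 0.79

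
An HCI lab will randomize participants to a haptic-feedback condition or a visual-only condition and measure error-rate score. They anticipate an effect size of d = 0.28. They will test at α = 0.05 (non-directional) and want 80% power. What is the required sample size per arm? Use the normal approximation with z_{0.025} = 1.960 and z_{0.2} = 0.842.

n = 201 per group

For two independent groups with equal n: n = 2·((z_{α/2} + z_β) / d)².
z_{α/2} + z_β = 1.960 + 0.842 = 2.802.
n = 2 × (2.802 / 0.28)² = 2 × 10.007² = 2 × 100.14 = 200.3.
Round up to the next whole participant.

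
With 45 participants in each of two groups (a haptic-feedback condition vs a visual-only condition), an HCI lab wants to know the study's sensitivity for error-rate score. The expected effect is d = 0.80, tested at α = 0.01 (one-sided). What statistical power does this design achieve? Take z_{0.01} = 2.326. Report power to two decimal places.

For two equal groups, power = Φ(d·√(n/2) − z_{α}).
d·√(n/2) = 0.80 × √(45/2) = 0.80 × 4.743 = 3.795.
z_β = 3.795 − 2.326 = 1.469.
Power = Φ(1.469) = 0.929.

power ≈ 0.93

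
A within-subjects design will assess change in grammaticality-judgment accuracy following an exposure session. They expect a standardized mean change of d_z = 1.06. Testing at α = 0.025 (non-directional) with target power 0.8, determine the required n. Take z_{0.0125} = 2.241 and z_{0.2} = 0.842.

n = 9 pairs

For a paired (one-sample on differences) test: n = ((z_{α/2} + z_β) / d)².
z_{α/2} + z_β = 2.241 + 0.842 = 3.083.
n = (3.083 / 1.06)² = 2.908² = 8.46.
Round up.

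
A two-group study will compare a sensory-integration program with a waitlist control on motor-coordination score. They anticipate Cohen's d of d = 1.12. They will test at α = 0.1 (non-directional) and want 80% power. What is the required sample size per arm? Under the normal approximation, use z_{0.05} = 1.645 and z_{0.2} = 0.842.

For two independent groups with equal n: n = 2·((z_{α/2} + z_β) / d)².
z_{α/2} + z_β = 1.645 + 0.842 = 2.487.
n = 2 × (2.487 / 1.12)² = 2 × 2.221² = 2 × 4.93 = 9.9.
Round up to the next whole participant.

n = 10 per group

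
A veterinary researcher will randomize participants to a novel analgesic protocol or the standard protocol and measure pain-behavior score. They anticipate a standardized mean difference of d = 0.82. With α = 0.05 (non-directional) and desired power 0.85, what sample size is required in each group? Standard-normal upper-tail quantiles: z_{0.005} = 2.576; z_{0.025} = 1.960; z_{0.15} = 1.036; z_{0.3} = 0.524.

For two independent groups with equal n: n = 2·((z_{α/2} + z_β) / d)².
z_{α/2} + z_β = 1.960 + 1.036 = 2.996.
n = 2 × (2.996 / 0.82)² = 2 × 3.654² = 2 × 13.35 = 26.7.
Round up to the next whole participant.

n = 27 per group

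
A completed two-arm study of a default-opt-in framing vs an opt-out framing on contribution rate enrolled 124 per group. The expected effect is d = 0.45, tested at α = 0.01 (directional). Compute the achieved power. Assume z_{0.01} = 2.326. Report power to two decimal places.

power ≈ 0.89

For two equal groups, power = Φ(d·√(n/2) − z_{α}).
d·√(n/2) = 0.45 × √(124/2) = 0.45 × 7.874 = 3.543.
z_β = 3.543 − 2.326 = 1.217.
Power = Φ(1.217) = 0.888.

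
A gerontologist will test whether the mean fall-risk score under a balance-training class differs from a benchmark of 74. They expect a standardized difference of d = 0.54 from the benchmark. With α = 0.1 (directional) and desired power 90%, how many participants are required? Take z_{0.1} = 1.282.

For a one-sample test: n = ((z_{α} + z_β) / d)².
z_{α} + z_β = 1.282 + 1.282 = 2.564.
n = (2.564 / 0.54)² = 4.748² = 22.54.
Round up.

n = 23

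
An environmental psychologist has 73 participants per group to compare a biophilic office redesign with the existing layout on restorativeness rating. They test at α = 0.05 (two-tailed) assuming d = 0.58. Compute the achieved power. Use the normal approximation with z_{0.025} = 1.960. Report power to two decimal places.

For two equal groups, power = Φ(d·√(n/2) − z_{α/2}).
d·√(n/2) = 0.58 × √(73/2) = 0.58 × 6.042 = 3.504.
z_β = 3.504 − 1.960 = 1.544.
Power = Φ(1.544) = 0.939.

power ≈ 0.94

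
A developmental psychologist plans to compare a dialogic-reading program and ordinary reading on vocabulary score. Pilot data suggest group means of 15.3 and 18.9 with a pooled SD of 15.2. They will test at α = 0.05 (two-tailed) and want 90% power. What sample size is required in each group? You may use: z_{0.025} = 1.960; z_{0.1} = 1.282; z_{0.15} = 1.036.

Cohen's d = |M₁ − M₂| / SD_pooled = |15.3 − 18.9| / 15.2 = 3.6 / 15.2 = 0.237.
For two independent groups with equal n: n = 2·((z_{α/2} + z_β) / d)².
z_{α/2} + z_β = 1.960 + 1.282 = 3.242.
n = 2 × (3.242 / 0.237)² = 2 × 13.679² = 2 × 187.12 = 374.2.
Round up to the next whole participant.

n = 375 per group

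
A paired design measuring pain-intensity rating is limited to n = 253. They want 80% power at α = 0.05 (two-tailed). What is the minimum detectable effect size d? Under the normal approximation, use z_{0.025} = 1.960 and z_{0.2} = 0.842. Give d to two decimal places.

d_min ≈ 0.18

For a single sample (or paired design) of n = 253: d_min = (z_{α/2} + z_β)/√n.
z-sum = 1.960 + 0.842 = 2.802.
d_min = 2.802 / √253 = 2.802 / 15.906 = 0.176.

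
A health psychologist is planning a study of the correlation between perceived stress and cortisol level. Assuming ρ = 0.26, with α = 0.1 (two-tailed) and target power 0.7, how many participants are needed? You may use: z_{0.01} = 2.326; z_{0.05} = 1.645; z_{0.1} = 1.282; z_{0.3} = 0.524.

Fisher's z: C = ½·ln((1+r)/(1−r)) = ½·ln(1.7027) = 0.2661.
n = ((z_{α/2} + z_β)/C)² + 3.
(1.645 + 0.524) / 0.2661 = 2.169 / 0.2661 = 8.151.
n = 8.151² + 3 = 66.44 + 3 = 69.4.
Round up.

n = 70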